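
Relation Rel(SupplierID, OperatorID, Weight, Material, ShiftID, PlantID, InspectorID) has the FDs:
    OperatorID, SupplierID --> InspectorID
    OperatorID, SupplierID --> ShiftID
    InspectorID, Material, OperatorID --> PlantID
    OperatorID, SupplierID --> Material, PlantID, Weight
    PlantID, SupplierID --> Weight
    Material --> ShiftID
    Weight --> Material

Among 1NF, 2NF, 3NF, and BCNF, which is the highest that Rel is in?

2NF

Candidate key: {OperatorID, SupplierID}. Prime attributes: {OperatorID, SupplierID}.
InspectorID, Material, OperatorID --> PlantID breaks BCNF: {InspectorID, Material, OperatorID}⁺ = {InspectorID, Material, OperatorID, PlantID, ShiftID}, so {InspectorID, Material, OperatorID} is not a superkey.
Because {PlantID} is non-prime and the left side of InspectorID, Material, OperatorID --> PlantID is not a superkey, the relation is not in 3NF.
Checking every proper subset of each key, none determines a non-prime attribute — 2NF is satisfied.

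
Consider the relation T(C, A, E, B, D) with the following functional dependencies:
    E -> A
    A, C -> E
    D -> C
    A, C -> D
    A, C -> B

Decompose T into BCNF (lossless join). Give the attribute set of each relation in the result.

{A, E}; {B, D, E}; {C, D}

Candidate keys of the original relation: {A, C}, {A, D}, {C, E}, {D, E}.
In {A, B, C, D, E}, {E} is not a superkey ({E}⁺ restricted to this set is {A, E}), so split on E -> A into {A, E} and {B, C, D, E}.
{A, E} has no BCNF violation.
In {B, C, D, E}, {D} is not a superkey ({D}⁺ restricted to this set is {C, D}), so split on D -> C into {C, D} and {B, D, E}.
{C, D} has no BCNF violation.
{B, D, E} has no BCNF violation.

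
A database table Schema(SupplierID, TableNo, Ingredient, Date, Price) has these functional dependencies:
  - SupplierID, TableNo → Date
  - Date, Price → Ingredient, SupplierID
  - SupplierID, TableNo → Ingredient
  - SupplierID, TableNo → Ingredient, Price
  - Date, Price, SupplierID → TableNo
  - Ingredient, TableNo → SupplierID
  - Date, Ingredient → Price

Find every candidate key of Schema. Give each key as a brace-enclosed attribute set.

{Date, Ingredient}, {Date, Price}, {Ingredient, TableNo}, {SupplierID, TableNo}

{Date, Ingredient} is a candidate key since {Date, Ingredient}⁺ = {Date, Ingredient, Price, SupplierID, TableNo} covers every attribute.
{Date, Price} is a candidate key since {Date, Price}⁺ = {Date, Ingredient, Price, SupplierID, TableNo} covers every attribute.
{Ingredient, TableNo} is a candidate key since {Ingredient, TableNo}⁺ = {Date, Ingredient, Price, SupplierID, TableNo} covers every attribute.
{SupplierID, TableNo} is a candidate key since {SupplierID, TableNo}⁺ = {Date, Ingredient, Price, SupplierID, TableNo} covers every attribute.
No proper subset of any of these is a key, and no other minimal superkey exists.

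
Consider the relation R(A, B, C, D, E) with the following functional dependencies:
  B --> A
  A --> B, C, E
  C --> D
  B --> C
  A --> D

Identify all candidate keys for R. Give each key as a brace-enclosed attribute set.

{A}, {B}

{A} is a candidate key since {A}⁺ = {A, B, C, D, E} covers every attribute.
{B} is a candidate key since {B}⁺ = {A, B, C, D, E} covers every attribute.
No proper subset of any of these is a key, and no other minimal superkey exists.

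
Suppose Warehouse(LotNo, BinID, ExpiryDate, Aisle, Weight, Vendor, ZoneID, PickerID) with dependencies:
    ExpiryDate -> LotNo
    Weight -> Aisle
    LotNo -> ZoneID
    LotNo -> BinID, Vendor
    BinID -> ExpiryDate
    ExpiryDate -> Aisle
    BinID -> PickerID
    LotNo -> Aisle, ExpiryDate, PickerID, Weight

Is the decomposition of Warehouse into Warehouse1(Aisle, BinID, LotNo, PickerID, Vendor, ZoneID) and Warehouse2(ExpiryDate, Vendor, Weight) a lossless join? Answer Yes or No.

No

The shared attributes are {Vendor} and {Vendor}⁺ = {Vendor}.
The closure covers neither Warehouse1 nor Warehouse2 entirely; the join is not lossless.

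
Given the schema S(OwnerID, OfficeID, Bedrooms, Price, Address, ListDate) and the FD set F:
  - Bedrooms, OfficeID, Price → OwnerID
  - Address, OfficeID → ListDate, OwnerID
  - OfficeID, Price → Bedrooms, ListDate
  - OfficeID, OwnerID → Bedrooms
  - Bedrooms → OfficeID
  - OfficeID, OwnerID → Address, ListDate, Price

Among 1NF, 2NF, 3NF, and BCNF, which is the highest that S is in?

3NF

Candidate keys: {Address, Bedrooms}, {Address, OfficeID}, {Bedrooms, OwnerID}, {Bedrooms, Price}, {OfficeID, OwnerID}, {OfficeID, Price}. Prime attributes: {Address, Bedrooms, OfficeID, OwnerID, Price}.
For Bedrooms → OfficeID we have {Bedrooms}⁺ = {Bedrooms, OfficeID}; {Bedrooms} is not a superkey, so BCNF fails.
Since {OfficeID} ⊆ prime attributes and every other non-superkey FD also has a prime right side, the schema is in 3NF.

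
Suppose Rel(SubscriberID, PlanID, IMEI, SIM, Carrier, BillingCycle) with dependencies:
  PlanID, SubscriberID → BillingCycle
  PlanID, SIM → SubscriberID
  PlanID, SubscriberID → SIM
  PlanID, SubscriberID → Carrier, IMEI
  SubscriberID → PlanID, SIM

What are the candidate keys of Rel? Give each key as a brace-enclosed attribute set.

{PlanID, SIM}, {SubscriberID}

{SubscriberID}⁺ = {BillingCycle, Carrier, IMEI, PlanID, SIM, SubscriberID}, which is every attribute, so {SubscriberID} is a candidate key.
{PlanID, SIM}⁺ = {BillingCycle, Carrier, IMEI, PlanID, SIM, SubscriberID}, which is every attribute, so {PlanID, SIM} is a candidate key.
Any other superkey properly contains one of these, so there are no further candidate keys.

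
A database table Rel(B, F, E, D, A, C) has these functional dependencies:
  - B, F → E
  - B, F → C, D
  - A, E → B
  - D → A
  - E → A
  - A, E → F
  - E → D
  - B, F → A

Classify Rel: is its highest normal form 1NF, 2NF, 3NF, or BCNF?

Candidate keys: {B, F}, {E}. Prime attributes: {B, E, F}.
For D → A we have {D}⁺ = {A, D}; {D} is not a superkey, so BCNF fails.
D → A determines the non-prime attribute {A} from a non-superkey — 3NF is violated.
No proper subset of a key has a non-prime attribute in its closure, so there is no partial dependency; 2NF holds.

2NF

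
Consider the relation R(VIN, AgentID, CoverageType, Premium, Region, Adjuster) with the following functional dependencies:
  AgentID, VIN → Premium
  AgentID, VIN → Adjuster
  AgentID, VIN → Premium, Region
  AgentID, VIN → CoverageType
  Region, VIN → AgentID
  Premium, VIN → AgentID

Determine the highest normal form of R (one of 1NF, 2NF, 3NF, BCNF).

Candidate keys: {AgentID, VIN}, {Premium, VIN}, {Region, VIN}. Prime attributes: {AgentID, Premium, Region, VIN}.
The left-hand side of every FD is a superkey, so BCNF is satisfied.

BCNF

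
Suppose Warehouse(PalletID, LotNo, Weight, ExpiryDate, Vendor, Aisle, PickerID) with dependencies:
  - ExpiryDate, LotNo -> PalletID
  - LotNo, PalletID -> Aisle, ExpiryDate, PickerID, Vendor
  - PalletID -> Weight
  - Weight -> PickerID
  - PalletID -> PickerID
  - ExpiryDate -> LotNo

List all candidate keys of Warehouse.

Closure of {ExpiryDate} is {Aisle, ExpiryDate, LotNo, PalletID, PickerID, Vendor, Weight}, the whole schema; {ExpiryDate} is a candidate key.
Closure of {LotNo, PalletID} is {Aisle, ExpiryDate, LotNo, PalletID, PickerID, Vendor, Weight}, the whole schema; {LotNo, PalletID} is a candidate key.
Any other superkey properly contains one of these, so there are no further candidate keys.

{ExpiryDate}, {LotNo, PalletID}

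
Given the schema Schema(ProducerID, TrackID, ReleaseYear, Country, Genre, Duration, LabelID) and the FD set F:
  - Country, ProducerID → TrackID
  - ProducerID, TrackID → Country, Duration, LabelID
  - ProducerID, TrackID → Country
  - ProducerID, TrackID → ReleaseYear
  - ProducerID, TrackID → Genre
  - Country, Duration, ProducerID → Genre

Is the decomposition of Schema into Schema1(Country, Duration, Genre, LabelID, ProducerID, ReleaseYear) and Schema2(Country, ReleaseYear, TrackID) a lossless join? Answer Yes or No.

No

Schema1 ∩ Schema2 = {Country, ReleaseYear}; its closure under F is {Country, ReleaseYear}.
Schema1 ⊄ {Country, ReleaseYear} and Schema2 ⊄ {Country, ReleaseYear}, so the split is lossy.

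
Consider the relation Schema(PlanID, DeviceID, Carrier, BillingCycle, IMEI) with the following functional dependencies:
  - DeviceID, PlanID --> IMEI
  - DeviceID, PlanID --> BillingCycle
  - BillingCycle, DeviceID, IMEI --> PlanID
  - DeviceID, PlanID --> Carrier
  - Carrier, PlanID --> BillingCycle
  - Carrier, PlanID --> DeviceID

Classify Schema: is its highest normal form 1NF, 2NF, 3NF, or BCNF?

BCNF

Candidate keys: {BillingCycle, DeviceID, IMEI}, {Carrier, PlanID}, {DeviceID, PlanID}. Prime attributes: {BillingCycle, Carrier, DeviceID, IMEI, PlanID}.
The left-hand side of every FD is a superkey, so BCNF is satisfied.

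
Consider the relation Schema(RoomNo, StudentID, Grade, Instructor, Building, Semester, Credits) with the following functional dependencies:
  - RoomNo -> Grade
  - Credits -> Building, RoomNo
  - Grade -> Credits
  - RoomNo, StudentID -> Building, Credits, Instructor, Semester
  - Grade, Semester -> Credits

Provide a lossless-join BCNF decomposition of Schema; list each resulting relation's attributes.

{Building, Credits, Grade, RoomNo}; {Instructor, RoomNo, Semester, StudentID}

Candidate keys of the original relation: {Credits, StudentID}, {Grade, StudentID}, {RoomNo, StudentID}.
{Building, Credits, Grade, Instructor, RoomNo, Semester, StudentID}: {RoomNo} determines {Building, Credits, Grade, RoomNo} here but is not a superkey — split on RoomNo -> Building, Credits, Grade, giving {Building, Credits, Grade, RoomNo} and {Instructor, RoomNo, Semester, StudentID}.
{Building, Credits, Grade, RoomNo}: every determinant is a superkey — BCNF.
{Instructor, RoomNo, Semester, StudentID}: every determinant is a superkey — BCNF.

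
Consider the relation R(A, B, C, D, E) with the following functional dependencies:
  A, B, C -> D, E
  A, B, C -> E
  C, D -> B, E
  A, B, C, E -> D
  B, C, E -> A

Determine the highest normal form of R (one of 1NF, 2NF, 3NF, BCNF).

BCNF

Candidate keys: {A, B, C}, {B, C, E}, {C, D}. Prime attributes: {A, B, C, D, E}.
Each dependency's left side is a superkey — BCNF holds.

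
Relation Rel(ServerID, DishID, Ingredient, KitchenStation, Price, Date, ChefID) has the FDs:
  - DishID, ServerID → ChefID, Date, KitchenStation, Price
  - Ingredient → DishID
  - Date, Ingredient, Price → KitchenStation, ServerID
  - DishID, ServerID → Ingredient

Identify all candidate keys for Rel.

{DishID, ServerID}⁺ = {ChefID, Date, DishID, Ingredient, KitchenStation, Price, ServerID} — all of the relation — so {DishID, ServerID} is a candidate key.
{Ingredient, ServerID}⁺ = {ChefID, Date, DishID, Ingredient, KitchenStation, Price, ServerID} — all of the relation — so {Ingredient, ServerID} is a candidate key.
{Date, Ingredient, Price}⁺ = {ChefID, Date, DishID, Ingredient, KitchenStation, Price, ServerID} — all of the relation — so {Date, Ingredient, Price} is a candidate key.
No proper subset of any of these is a key, and no other minimal superkey exists.

{Date, Ingredient, Price}, {DishID, ServerID}, {Ingredient, ServerID}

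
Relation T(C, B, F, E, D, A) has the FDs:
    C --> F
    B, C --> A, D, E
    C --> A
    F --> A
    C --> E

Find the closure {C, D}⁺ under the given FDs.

Start with {C, D}.
C --> F applies; add {F} → now {C, D, F}.
C --> A applies; add {A} → now {A, C, D, F}.
C --> E applies; add {E} → now {A, C, D, E, F}.
No further FD applies.

{A, C, D, E, F}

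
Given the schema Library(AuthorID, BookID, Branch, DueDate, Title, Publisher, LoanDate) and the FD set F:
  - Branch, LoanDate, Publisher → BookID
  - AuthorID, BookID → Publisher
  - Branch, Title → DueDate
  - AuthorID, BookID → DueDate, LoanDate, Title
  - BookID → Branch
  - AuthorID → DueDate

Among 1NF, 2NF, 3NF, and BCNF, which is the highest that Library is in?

Candidate keys: {AuthorID, BookID}, {AuthorID, Branch, LoanDate, Publisher}. Prime attributes: {AuthorID, BookID, Branch, LoanDate, Publisher}.
For Branch, LoanDate, Publisher → BookID we have {Branch, LoanDate, Publisher}⁺ = {BookID, Branch, LoanDate, Publisher}; {Branch, LoanDate, Publisher} is not a superkey, so BCNF fails.
Branch, Title → DueDate determines the non-prime attribute {DueDate} from a non-superkey — 3NF is violated.
Since {AuthorID} ⊂ {AuthorID, BookID} and {AuthorID}⁺ ⊇ {DueDate} with {DueDate} non-prime, there is a partial dependency; 2NF fails.

1NF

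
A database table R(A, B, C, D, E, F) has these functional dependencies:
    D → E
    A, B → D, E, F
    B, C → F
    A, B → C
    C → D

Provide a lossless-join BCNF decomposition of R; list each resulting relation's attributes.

{A, B, C}; {B, C, F}; {C, D}; {D, E}

Candidate key of the original relation: {A, B}.
Within {A, B, C, D, E, F}: {D}⁺ ∩ {A, B, C, D, E, F} = {D, E}, not the whole set, so D → E violates BCNF; decompose into {D, E} and {A, B, C, D, F}.
{D, E} has no BCNF violation.
Within {A, B, C, D, F}: {B, C}⁺ ∩ {A, B, C, D, F} = {B, C, D, F}, not the whole set, so B, C → D, F violates BCNF; decompose into {B, C, D, F} and {A, B, C}.
Within {B, C, D, F}: {C}⁺ ∩ {B, C, D, F} = {C, D}, not the whole set, so C → D violates BCNF; decompose into {C, D} and {B, C, F}.
{C, D} has no BCNF violation.
{B, C, F} has no BCNF violation.
{A, B, C} has no BCNF violation.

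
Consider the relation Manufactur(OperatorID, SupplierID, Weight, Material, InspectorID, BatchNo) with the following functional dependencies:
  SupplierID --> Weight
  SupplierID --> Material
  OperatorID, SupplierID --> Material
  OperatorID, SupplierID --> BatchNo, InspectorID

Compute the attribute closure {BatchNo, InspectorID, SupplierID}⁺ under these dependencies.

Start with {BatchNo, InspectorID, SupplierID}.
SupplierID --> Weight applies; add {Weight} → now {BatchNo, InspectorID, SupplierID, Weight}.
SupplierID --> Material applies; add {Material} → now {BatchNo, InspectorID, Material, SupplierID, Weight}.
No further FD applies.

{BatchNo, InspectorID, Material, SupplierID, Weight}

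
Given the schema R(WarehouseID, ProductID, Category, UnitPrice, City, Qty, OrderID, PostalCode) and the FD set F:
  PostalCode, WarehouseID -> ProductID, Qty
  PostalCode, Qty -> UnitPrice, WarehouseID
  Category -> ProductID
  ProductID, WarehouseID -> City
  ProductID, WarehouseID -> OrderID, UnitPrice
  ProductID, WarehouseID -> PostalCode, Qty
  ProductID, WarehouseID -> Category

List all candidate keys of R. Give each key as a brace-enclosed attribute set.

{Category, WarehouseID}⁺ = {Category, City, OrderID, PostalCode, ProductID, Qty, UnitPrice, WarehouseID} — all of the relation — so {Category, WarehouseID} is a candidate key.
{PostalCode, Qty}⁺ = {Category, City, OrderID, PostalCode, ProductID, Qty, UnitPrice, WarehouseID} — all of the relation — so {PostalCode, Qty} is a candidate key.
{PostalCode, WarehouseID}⁺ = {Category, City, OrderID, PostalCode, ProductID, Qty, UnitPrice, WarehouseID} — all of the relation — so {PostalCode, WarehouseID} is a candidate key.
{ProductID, WarehouseID}⁺ = {Category, City, OrderID, PostalCode, ProductID, Qty, UnitPrice, WarehouseID} — all of the relation — so {ProductID, WarehouseID} is a candidate key.
Any other superkey properly contains one of these, so there are no further candidate keys.

{Category, WarehouseID}, {PostalCode, Qty}, {PostalCode, WarehouseID}, {ProductID, WarehouseID}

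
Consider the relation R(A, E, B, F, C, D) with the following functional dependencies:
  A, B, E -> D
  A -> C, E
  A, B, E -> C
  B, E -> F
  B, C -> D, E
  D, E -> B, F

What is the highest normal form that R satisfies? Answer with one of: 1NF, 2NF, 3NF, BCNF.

Candidate keys: {A, B}, {A, D}. Prime attributes: {A, B, D}.
A -> C, E breaks BCNF: {A}⁺ = {A, C, E}, so {A} is not a superkey.
A -> C, E determines the non-prime attributes {C, E} from a non-superkey — 3NF is violated.
The proper key subset {A} of {A, B} determines non-prime {C, E}, so the relation is not even in 2NF.

1NF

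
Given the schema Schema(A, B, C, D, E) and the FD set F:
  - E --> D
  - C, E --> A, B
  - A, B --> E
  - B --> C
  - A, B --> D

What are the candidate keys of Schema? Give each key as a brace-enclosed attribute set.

Closure of {A, B} is {A, B, C, D, E}, the whole schema; {A, B} is a candidate key.
Closure of {B, E} is {A, B, C, D, E}, the whole schema; {B, E} is a candidate key.
Closure of {C, E} is {A, B, C, D, E}, the whole schema; {C, E} is a candidate key.
These are minimal and exhaustive — every other superkey contains one of them.

{A, B}, {B, E}, {C, E}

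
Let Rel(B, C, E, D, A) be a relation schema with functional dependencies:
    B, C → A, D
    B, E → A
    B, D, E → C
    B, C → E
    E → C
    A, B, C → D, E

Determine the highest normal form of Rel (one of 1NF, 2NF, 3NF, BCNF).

Candidate keys: {B, C}, {B, E}. Prime attributes: {B, C, E}.
For E → C we have {E}⁺ = {C, E}; {E} is not a superkey, so BCNF fails.
But every attribute on its right side ({C}) is prime, and the same holds for every other non-superkey FD, so 3NF still holds.

3NF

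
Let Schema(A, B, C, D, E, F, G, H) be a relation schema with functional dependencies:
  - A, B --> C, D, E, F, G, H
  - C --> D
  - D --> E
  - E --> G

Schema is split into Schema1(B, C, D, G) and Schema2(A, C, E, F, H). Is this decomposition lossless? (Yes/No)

Common attributes: {C}; their closure is {C, D, E, G}.
The closure covers neither Schema1 nor Schema2 entirely; the join is not lossless.

No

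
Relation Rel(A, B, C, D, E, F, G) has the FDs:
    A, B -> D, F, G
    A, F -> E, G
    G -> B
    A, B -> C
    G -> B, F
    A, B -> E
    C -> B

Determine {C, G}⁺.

Start with {C, G}.
G -> B applies; add {B} → now {B, C, G}.
G -> B, F applies; add {F} → now {B, C, F, G}.
No further FD applies.

{B, C, F, G}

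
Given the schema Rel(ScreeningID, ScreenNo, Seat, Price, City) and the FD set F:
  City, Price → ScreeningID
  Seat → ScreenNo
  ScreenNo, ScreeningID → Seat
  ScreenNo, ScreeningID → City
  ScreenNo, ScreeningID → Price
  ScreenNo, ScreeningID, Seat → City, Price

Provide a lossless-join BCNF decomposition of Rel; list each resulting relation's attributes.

{City, Price, ScreeningID}; {City, Price, Seat}; {ScreenNo, Seat}

Candidate keys of the original relation: {City, Price, ScreenNo}, {City, Price, Seat}, {ScreenNo, ScreeningID}, {ScreeningID, Seat}.
Within {City, Price, ScreenNo, ScreeningID, Seat}: {City, Price}⁺ ∩ {City, Price, ScreenNo, ScreeningID, Seat} = {City, Price, ScreeningID}, not the whole set, so City, Price → ScreeningID violates BCNF; decompose into {City, Price, ScreeningID} and {City, Price, ScreenNo, Seat}.
{City, Price, ScreeningID} is in BCNF.
Within {City, Price, ScreenNo, Seat}: {Seat}⁺ ∩ {City, Price, ScreenNo, Seat} = {ScreenNo, Seat}, not the whole set, so Seat → ScreenNo violates BCNF; decompose into {ScreenNo, Seat} and {City, Price, Seat}.
{ScreenNo, Seat} is in BCNF.
{City, Price, Seat} is in BCNF.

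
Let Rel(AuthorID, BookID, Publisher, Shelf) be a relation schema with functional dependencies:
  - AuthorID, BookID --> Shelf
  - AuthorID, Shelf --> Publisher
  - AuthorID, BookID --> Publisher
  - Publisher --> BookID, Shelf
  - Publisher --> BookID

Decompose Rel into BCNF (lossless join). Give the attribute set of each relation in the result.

{AuthorID, Publisher}; {BookID, Publisher, Shelf}

Candidate keys of the original relation: {AuthorID, BookID}, {AuthorID, Publisher}, {AuthorID, Shelf}.
{AuthorID, BookID, Publisher, Shelf}: {Publisher} determines {BookID, Publisher, Shelf} here but is not a superkey — split on Publisher --> BookID, Shelf, giving {BookID, Publisher, Shelf} and {AuthorID, Publisher}.
{BookID, Publisher, Shelf} is in BCNF.
{AuthorID, Publisher} is in BCNF.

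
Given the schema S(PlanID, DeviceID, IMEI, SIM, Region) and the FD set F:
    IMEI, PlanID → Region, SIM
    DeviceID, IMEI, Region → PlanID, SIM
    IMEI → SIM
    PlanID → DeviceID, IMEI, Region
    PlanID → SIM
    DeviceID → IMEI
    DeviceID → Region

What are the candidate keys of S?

{DeviceID}⁺ = {DeviceID, IMEI, PlanID, Region, SIM} — all of the relation — so {DeviceID} is a candidate key.
{PlanID}⁺ = {DeviceID, IMEI, PlanID, Region, SIM} — all of the relation — so {PlanID} is a candidate key.
No proper subset of any of these is a key, and no other minimal superkey exists.

{DeviceID}, {PlanID}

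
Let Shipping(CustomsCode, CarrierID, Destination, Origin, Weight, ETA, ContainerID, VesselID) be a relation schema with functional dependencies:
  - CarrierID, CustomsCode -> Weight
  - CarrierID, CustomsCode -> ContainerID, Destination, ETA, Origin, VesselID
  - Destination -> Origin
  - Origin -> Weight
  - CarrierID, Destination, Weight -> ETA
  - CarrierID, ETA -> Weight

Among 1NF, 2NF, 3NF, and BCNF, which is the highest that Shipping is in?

Candidate key: {CarrierID, CustomsCode}. Prime attributes: {CarrierID, CustomsCode}.
For Destination -> Origin we have {Destination}⁺ = {Destination, Origin, Weight}; {Destination} is not a superkey, so BCNF fails.
Destination -> Origin determines the non-prime attribute {Origin} from a non-superkey — 3NF is violated.
No non-prime attribute depends on a proper subset of any candidate key, so 2NF holds.

2NF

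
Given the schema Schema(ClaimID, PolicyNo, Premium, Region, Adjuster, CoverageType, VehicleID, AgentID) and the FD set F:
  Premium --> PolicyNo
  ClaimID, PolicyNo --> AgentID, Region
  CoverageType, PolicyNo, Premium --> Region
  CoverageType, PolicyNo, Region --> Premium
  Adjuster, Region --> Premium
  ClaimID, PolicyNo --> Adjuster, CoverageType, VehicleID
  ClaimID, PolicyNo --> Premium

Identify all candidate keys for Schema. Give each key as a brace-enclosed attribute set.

{ClaimID} never appears on the right of any FD, so every key must include it.
{ClaimID, PolicyNo}⁺ = {Adjuster, AgentID, ClaimID, CoverageType, PolicyNo, Premium, Region, VehicleID}, which is every attribute, so {ClaimID, PolicyNo} is a candidate key.
{ClaimID, Premium}⁺ = {Adjuster, AgentID, ClaimID, CoverageType, PolicyNo, Premium, Region, VehicleID}, which is every attribute, so {ClaimID, Premium} is a candidate key.
{Adjuster, ClaimID, Region}⁺ = {Adjuster, AgentID, ClaimID, CoverageType, PolicyNo, Premium, Region, VehicleID}, which is every attribute, so {Adjuster, ClaimID, Region} is a candidate key.
Any other superkey properly contains one of these, so there are no further candidate keys.

{Adjuster, ClaimID, Region}, {ClaimID, PolicyNo}, {ClaimID, Premium}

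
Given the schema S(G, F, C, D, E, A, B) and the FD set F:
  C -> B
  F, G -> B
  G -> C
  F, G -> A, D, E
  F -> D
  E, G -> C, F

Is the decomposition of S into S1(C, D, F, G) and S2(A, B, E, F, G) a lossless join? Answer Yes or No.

S1 ∩ S2 = {F, G}; its closure under F is {A, B, C, D, E, F, G}.
Since S1 ⊆ {A, B, C, D, E, F, G}, the intersection is a superkey of S1; the decomposition is lossless.

Yes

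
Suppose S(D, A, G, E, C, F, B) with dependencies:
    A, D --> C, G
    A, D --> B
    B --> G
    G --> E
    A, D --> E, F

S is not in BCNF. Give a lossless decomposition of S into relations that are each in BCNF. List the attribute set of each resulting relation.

{A, B, C, D, F}; {B, G}; {E, G}

Candidate key of the original relation: {A, D}.
In {A, B, C, D, E, F, G}, {B} is not a superkey ({B}⁺ restricted to this set is {B, E, G}), so split on B --> E, G into {B, E, G} and {A, B, C, D, F}.
In {B, E, G}, {G} is not a superkey ({G}⁺ restricted to this set is {E, G}), so split on G --> E into {E, G} and {B, G}.
{E, G}: every determinant is a superkey — BCNF.
{B, G}: every determinant is a superkey — BCNF.
{A, B, C, D, F}: every determinant is a superkey — BCNF.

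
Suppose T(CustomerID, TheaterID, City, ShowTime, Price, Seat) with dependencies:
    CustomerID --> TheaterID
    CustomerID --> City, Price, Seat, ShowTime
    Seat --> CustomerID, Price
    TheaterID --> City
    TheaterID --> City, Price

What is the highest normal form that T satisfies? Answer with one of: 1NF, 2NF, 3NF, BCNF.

Candidate keys: {CustomerID}, {Seat}. Prime attributes: {CustomerID, Seat}.
TheaterID --> City breaks BCNF: {TheaterID}⁺ = {City, Price, TheaterID}, so {TheaterID} is not a superkey.
TheaterID --> City determines the non-prime attribute {City} from a non-superkey — 3NF is violated.
Every candidate key is a single attribute, so no partial dependency is possible; 2NF holds.

2NF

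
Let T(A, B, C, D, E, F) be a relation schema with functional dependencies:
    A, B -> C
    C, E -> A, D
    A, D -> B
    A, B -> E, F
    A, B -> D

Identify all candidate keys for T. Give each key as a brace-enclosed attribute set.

{A, B}, {A, D}, {C, E}

Closure of {A, B} is {A, B, C, D, E, F}, the whole schema; {A, B} is a candidate key.
Closure of {A, D} is {A, B, C, D, E, F}, the whole schema; {A, D} is a candidate key.
Closure of {C, E} is {A, B, C, D, E, F}, the whole schema; {C, E} is a candidate key.
These are minimal and exhaustive — every other superkey contains one of them.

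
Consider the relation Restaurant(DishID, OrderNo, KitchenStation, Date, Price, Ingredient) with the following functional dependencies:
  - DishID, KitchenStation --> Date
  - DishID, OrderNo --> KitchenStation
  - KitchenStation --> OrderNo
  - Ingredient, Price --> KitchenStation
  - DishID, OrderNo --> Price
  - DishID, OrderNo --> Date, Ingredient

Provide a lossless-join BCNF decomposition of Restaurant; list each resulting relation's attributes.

Candidate keys of the original relation: {DishID, Ingredient, Price}, {DishID, KitchenStation}, {DishID, OrderNo}.
In {Date, DishID, Ingredient, KitchenStation, OrderNo, Price}, {KitchenStation} is not a superkey ({KitchenStation}⁺ restricted to this set is {KitchenStation, OrderNo}), so split on KitchenStation --> OrderNo into {KitchenStation, OrderNo} and {Date, DishID, Ingredient, KitchenStation, Price}.
{KitchenStation, OrderNo} is in BCNF.
In {Date, DishID, Ingredient, KitchenStation, Price}, {Ingredient, Price} is not a superkey ({Ingredient, Price}⁺ restricted to this set is {Ingredient, KitchenStation, Price}), so split on Ingredient, Price --> KitchenStation into {Ingredient, KitchenStation, Price} and {Date, DishID, Ingredient, Price}.
{Ingredient, KitchenStation, Price} is in BCNF.
{Date, DishID, Ingredient, Price} is in BCNF.

{Date, DishID, Ingredient, Price}; {Ingredient, KitchenStation, Price}; {KitchenStation, OrderNo}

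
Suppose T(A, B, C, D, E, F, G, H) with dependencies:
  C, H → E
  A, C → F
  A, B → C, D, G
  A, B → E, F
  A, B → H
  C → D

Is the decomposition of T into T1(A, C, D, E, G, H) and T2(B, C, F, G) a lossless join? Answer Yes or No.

No

T1 ∩ T2 = {C, G}; its closure under F is {C, D, G}.
Neither T1 nor T2 is contained in that closure, so the decomposition is lossy.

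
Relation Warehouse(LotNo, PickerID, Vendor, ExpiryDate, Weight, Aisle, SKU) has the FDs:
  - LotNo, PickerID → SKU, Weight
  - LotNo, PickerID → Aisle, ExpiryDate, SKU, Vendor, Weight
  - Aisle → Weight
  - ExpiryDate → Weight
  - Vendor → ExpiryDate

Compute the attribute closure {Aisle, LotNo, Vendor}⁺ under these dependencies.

Start with {Aisle, LotNo, Vendor}.
Aisle → Weight applies; add {Weight} → now {Aisle, LotNo, Vendor, Weight}.
Vendor → ExpiryDate applies; add {ExpiryDate} → now {Aisle, ExpiryDate, LotNo, Vendor, Weight}.
No further FD applies.

{Aisle, ExpiryDate, LotNo, Vendor, Weight}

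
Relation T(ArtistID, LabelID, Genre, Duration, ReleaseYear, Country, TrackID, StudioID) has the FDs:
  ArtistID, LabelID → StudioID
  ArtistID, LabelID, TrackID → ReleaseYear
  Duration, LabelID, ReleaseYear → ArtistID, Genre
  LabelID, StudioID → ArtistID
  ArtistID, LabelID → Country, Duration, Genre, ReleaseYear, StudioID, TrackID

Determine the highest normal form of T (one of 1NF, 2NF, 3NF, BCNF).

BCNF

Candidate keys: {ArtistID, LabelID}, {Duration, LabelID, ReleaseYear}, {LabelID, StudioID}. Prime attributes: {ArtistID, Duration, LabelID, ReleaseYear, StudioID}.
Every FD has a superkey on the left, so the relation is in BCNF.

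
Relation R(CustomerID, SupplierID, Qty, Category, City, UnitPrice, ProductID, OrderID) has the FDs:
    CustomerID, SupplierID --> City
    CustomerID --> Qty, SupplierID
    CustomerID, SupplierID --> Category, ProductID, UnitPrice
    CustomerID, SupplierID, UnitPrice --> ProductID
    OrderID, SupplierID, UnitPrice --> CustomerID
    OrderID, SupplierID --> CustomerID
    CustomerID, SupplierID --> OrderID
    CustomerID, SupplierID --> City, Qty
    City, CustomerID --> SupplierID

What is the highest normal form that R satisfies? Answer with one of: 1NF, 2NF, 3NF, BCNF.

BCNF

Candidate keys: {CustomerID}, {OrderID, SupplierID}. Prime attributes: {CustomerID, OrderID, SupplierID}.
The left-hand side of every FD is a superkey, so BCNF is satisfied.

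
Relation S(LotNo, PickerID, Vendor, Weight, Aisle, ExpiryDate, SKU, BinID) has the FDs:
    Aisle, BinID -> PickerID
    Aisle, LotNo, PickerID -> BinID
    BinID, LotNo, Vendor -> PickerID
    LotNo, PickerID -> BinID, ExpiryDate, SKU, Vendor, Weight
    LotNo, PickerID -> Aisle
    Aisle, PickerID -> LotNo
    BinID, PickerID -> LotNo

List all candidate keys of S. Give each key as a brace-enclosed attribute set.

{Aisle, BinID}⁺ = {Aisle, BinID, ExpiryDate, LotNo, PickerID, SKU, Vendor, Weight}, which is every attribute, so {Aisle, BinID} is a candidate key.
{Aisle, PickerID}⁺ = {Aisle, BinID, ExpiryDate, LotNo, PickerID, SKU, Vendor, Weight}, which is every attribute, so {Aisle, PickerID} is a candidate key.
{BinID, PickerID}⁺ = {Aisle, BinID, ExpiryDate, LotNo, PickerID, SKU, Vendor, Weight}, which is every attribute, so {BinID, PickerID} is a candidate key.
{LotNo, PickerID}⁺ = {Aisle, BinID, ExpiryDate, LotNo, PickerID, SKU, Vendor, Weight}, which is every attribute, so {LotNo, PickerID} is a candidate key.
{BinID, LotNo, Vendor}⁺ = {Aisle, BinID, ExpiryDate, LotNo, PickerID, SKU, Vendor, Weight}, which is every attribute, so {BinID, LotNo, Vendor} is a candidate key.
Any other superkey properly contains one of these, so there are no further candidate keys.

{Aisle, BinID}, {Aisle, PickerID}, {BinID, LotNo, Vendor}, {BinID, PickerID}, {LotNo, PickerID}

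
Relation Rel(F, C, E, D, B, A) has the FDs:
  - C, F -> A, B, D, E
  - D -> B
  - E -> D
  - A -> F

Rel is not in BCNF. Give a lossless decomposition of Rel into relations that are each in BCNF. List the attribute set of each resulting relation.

Candidate keys of the original relation: {A, C}, {C, F}.
{A, B, C, D, E, F}: {D} determines {B, D} here but is not a superkey — split on D -> B, giving {B, D} and {A, C, D, E, F}.
{B, D} has no BCNF violation.
{A, C, D, E, F}: {E} determines {D, E} here but is not a superkey — split on E -> D, giving {D, E} and {A, C, E, F}.
{D, E} has no BCNF violation.
{A, C, E, F}: {A} determines {A, F} here but is not a superkey — split on A -> F, giving {A, F} and {A, C, E}.
{A, F} has no BCNF violation.
{A, C, E} has no BCNF violation.

{A, C, E}; {A, F}; {B, D}; {D, E}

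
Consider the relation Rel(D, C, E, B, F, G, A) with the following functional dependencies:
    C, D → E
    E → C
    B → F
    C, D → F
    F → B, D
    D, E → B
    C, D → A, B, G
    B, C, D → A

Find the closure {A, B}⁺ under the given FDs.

Start with {A, B}.
B → F applies; add {F} → now {A, B, F}.
F → B, D applies; add {D} → now {A, B, D, F}.
No further FD applies.

{A, B, D, F}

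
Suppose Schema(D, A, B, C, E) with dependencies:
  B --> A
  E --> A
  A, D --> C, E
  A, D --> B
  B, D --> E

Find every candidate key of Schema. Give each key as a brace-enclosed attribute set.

{A, D}, {B, D}, {D, E}

{D} never appears on the right of any FD, so every key must include it.
{A, D}⁺ = {A, B, C, D, E} — all of the relation — so {A, D} is a candidate key.
{B, D}⁺ = {A, B, C, D, E} — all of the relation — so {B, D} is a candidate key.
{D, E}⁺ = {A, B, C, D, E} — all of the relation — so {D, E} is a candidate key.
These are minimal and exhaustive — every other superkey contains one of them.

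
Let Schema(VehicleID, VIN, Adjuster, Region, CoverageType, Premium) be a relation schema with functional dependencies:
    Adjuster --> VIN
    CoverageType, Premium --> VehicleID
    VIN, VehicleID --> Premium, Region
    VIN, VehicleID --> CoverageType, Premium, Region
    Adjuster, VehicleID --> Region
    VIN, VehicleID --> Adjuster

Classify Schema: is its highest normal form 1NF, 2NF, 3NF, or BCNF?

3NF

Candidate keys: {Adjuster, CoverageType, Premium}, {Adjuster, VehicleID}, {CoverageType, Premium, VIN}, {VIN, VehicleID}. Prime attributes: {Adjuster, CoverageType, Premium, VIN, VehicleID}.
For Adjuster --> VIN we have {Adjuster}⁺ = {Adjuster, VIN}; {Adjuster} is not a superkey, so BCNF fails.
Since {VIN} ⊆ prime attributes and every other non-superkey FD also has a prime right side, the schema is in 3NF.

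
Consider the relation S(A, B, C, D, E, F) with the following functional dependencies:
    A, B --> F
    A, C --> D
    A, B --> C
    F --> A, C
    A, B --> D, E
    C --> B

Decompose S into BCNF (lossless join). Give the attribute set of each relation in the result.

{A, C, D, E, F}; {B, C}

Candidate keys of the original relation: {A, B}, {A, C}, {F}.
{A, B, C, D, E, F}: {C} determines {B, C} here but is not a superkey — split on C --> B, giving {B, C} and {A, C, D, E, F}.
{B, C}: every determinant is a superkey — BCNF.
{A, C, D, E, F}: every determinant is a superkey — BCNF.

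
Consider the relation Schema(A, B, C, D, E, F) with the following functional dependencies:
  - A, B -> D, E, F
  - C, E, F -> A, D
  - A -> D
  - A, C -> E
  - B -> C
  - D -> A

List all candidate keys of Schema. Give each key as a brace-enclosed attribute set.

No FD produces {B}, so it must be in every candidate key.
{A, B}⁺ = {A, B, C, D, E, F} — all of the relation — so {A, B} is a candidate key.
{B, D}⁺ = {A, B, C, D, E, F} — all of the relation — so {B, D} is a candidate key.
{B, E, F}⁺ = {A, B, C, D, E, F} — all of the relation — so {B, E, F} is a candidate key.
Any other superkey properly contains one of these, so there are no further candidate keys.

{A, B}, {B, D}, {B, E, F}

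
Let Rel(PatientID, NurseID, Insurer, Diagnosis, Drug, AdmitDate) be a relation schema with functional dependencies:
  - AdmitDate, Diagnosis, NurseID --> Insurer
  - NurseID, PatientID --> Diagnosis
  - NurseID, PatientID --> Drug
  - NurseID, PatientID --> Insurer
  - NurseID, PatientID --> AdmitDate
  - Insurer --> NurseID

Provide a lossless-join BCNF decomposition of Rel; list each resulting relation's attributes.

Candidate keys of the original relation: {Insurer, PatientID}, {NurseID, PatientID}.
Within {AdmitDate, Diagnosis, Drug, Insurer, NurseID, PatientID}: {AdmitDate, Diagnosis, NurseID}⁺ ∩ {AdmitDate, Diagnosis, Drug, Insurer, NurseID, PatientID} = {AdmitDate, Diagnosis, Insurer, NurseID}, not the whole set, so AdmitDate, Diagnosis, NurseID --> Insurer violates BCNF; decompose into {AdmitDate, Diagnosis, Insurer, NurseID} and {AdmitDate, Diagnosis, Drug, NurseID, PatientID}.
Within {AdmitDate, Diagnosis, Insurer, NurseID}: {Insurer}⁺ ∩ {AdmitDate, Diagnosis, Insurer, NurseID} = {Insurer, NurseID}, not the whole set, so Insurer --> NurseID violates BCNF; decompose into {Insurer, NurseID} and {AdmitDate, Diagnosis, Insurer}.
{Insurer, NurseID}: every determinant is a superkey — BCNF.
{AdmitDate, Diagnosis, Insurer}: every determinant is a superkey — BCNF.
{AdmitDate, Diagnosis, Drug, NurseID, PatientID}: every determinant is a superkey — BCNF.

{AdmitDate, Diagnosis, Drug, NurseID, PatientID}; {AdmitDate, Diagnosis, Insurer}; {Insurer, NurseID}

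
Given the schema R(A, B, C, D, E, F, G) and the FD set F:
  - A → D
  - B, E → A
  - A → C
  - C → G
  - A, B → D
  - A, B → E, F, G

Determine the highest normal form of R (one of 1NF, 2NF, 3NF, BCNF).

Candidate keys: {A, B}, {B, E}. Prime attributes: {A, B, E}.
For A → D we have {A}⁺ = {A, C, D, G}; {A} is not a superkey, so BCNF fails.
A → D has non-prime {D} on the right and a non-superkey on the left, so 3NF fails.
The proper key subset {A} of {A, B} determines non-prime {C, D, G}, so the relation is not even in 2NF.

1NF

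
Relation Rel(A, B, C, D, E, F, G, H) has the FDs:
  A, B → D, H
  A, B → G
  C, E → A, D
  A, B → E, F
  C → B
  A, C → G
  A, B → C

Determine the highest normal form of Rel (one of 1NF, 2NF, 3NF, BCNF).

3NF

Candidate keys: {A, B}, {A, C}, {C, E}. Prime attributes: {A, B, C, E}.
For C → B we have {C}⁺ = {B, C}; {C} is not a superkey, so BCNF fails.
Since {B} ⊆ prime attributes and every other non-superkey FD also has a prime right side, the schema is in 3NF.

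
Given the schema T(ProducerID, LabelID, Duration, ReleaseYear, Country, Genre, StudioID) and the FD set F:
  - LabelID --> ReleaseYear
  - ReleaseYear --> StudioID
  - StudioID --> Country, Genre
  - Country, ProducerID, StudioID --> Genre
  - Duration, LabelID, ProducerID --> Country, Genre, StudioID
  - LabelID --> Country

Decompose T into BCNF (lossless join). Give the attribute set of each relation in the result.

{Country, Genre, StudioID}; {Duration, LabelID, ProducerID}; {LabelID, ReleaseYear}; {ReleaseYear, StudioID}

Candidate key of the original relation: {Duration, LabelID, ProducerID}.
In {Country, Duration, Genre, LabelID, ProducerID, ReleaseYear, StudioID}, {LabelID} is not a superkey ({LabelID}⁺ restricted to this set is {Country, Genre, LabelID, ReleaseYear, StudioID}), so split on LabelID --> Country, Genre, ReleaseYear, StudioID into {Country, Genre, LabelID, ReleaseYear, StudioID} and {Duration, LabelID, ProducerID}.
In {Country, Genre, LabelID, ReleaseYear, StudioID}, {ReleaseYear} is not a superkey ({ReleaseYear}⁺ restricted to this set is {Country, Genre, ReleaseYear, StudioID}), so split on ReleaseYear --> Country, Genre, StudioID into {Country, Genre, ReleaseYear, StudioID} and {LabelID, ReleaseYear}.
In {Country, Genre, ReleaseYear, StudioID}, {StudioID} is not a superkey ({StudioID}⁺ restricted to this set is {Country, Genre, StudioID}), so split on StudioID --> Country, Genre into {Country, Genre, StudioID} and {ReleaseYear, StudioID}.
{Country, Genre, StudioID}: every determinant is a superkey — BCNF.
{ReleaseYear, StudioID}: every determinant is a superkey — BCNF.
{LabelID, ReleaseYear}: every determinant is a superkey — BCNF.
{Duration, LabelID, ProducerID}: every determinant is a superkey — BCNF.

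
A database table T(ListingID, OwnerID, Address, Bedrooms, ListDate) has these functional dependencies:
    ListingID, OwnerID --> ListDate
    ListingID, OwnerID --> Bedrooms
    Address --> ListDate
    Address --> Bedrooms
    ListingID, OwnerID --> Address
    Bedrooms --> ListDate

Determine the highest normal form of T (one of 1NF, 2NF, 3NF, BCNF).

2NF

Candidate key: {ListingID, OwnerID}. Prime attributes: {ListingID, OwnerID}.
For Address --> ListDate we have {Address}⁺ = {Address, Bedrooms, ListDate}; {Address} is not a superkey, so BCNF fails.
Address --> ListDate has non-prime {ListDate} on the right and a non-superkey on the left, so 3NF fails.
No non-prime attribute depends on a proper subset of any candidate key, so 2NF holds.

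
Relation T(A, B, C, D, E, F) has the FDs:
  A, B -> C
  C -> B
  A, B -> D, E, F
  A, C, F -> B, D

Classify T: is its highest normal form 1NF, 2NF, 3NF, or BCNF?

3NF

Candidate keys: {A, B}, {A, C}. Prime attributes: {A, B, C}.
C -> B breaks BCNF: {C}⁺ = {B, C}, so {C} is not a superkey.
But every attribute on its right side ({B}) is prime, and the same holds for every other non-superkey FD, so 3NF still holds.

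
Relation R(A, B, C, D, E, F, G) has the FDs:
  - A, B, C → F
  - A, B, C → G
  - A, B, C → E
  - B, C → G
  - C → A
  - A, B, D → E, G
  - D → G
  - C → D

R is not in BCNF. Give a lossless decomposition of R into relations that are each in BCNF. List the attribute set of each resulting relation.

{A, C, D}; {B, C, E, F}; {D, G}

Candidate key of the original relation: {B, C}.
In {A, B, C, D, E, F, G}, {C} is not a superkey ({C}⁺ restricted to this set is {A, C, D, G}), so split on C → A, D, G into {A, C, D, G} and {B, C, E, F}.
In {A, C, D, G}, {D} is not a superkey ({D}⁺ restricted to this set is {D, G}), so split on D → G into {D, G} and {A, C, D}.
{D, G} has no BCNF violation.
{A, C, D} has no BCNF violation.
{B, C, E, F} has no BCNF violation.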